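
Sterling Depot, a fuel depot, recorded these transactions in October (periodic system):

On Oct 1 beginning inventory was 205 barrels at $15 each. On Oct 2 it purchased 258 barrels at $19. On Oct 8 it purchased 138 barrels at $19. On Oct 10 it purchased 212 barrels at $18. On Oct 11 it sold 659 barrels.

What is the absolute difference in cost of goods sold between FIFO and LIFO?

$462

FIFO COGS: 205 @ $15 + 258 @ $19 + 138 @ $19 + 58 @ $18 = $11,643
LIFO COGS: 212 @ $18 + 138 @ $19 + 258 @ $19 + 51 @ $15 = $12,105
Difference = |$11,643 − $12,105| = $462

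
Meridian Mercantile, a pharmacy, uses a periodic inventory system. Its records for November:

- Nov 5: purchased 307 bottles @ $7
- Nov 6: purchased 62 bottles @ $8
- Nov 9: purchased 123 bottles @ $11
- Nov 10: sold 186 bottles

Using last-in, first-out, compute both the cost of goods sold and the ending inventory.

COGS = $1,856; ending inventory = $2,142

Nov 10, 186 sold [LIFO — newest first]: 123 @ $11 + 62 @ $8 + 1 @ $7 = $1,856
Ending inventory: 306 @ $7 = $2,142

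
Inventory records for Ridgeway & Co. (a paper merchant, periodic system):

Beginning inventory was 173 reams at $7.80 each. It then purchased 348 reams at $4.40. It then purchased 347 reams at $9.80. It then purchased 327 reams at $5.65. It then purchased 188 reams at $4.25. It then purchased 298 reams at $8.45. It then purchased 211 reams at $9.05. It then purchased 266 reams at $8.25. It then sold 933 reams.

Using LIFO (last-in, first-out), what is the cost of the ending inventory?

Sale 1 (933) [LIFO — newest first]: 266 @ $8.25 + 211 @ $9.05 + 298 @ $8.45 + 158 @ $4.25 = $7,293.65
Ending inventory: 173 @ $7.80 + 348 @ $4.40 + 347 @ $9.80 + 327 @ $5.65 + 30 @ $4.25 = $8,256.25
Check: goods available $15,549.90 = COGS $7,293.65 + ending $8,256.25

Ending inventory = $8,256.25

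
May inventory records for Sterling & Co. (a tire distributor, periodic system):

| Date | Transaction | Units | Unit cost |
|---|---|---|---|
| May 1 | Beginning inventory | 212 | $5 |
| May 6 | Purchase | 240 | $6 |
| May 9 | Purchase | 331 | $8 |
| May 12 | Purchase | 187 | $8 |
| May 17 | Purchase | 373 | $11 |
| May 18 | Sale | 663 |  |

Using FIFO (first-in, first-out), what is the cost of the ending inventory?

Ending inventory = $6,559

May 18, 663 sold [FIFO — oldest first]: 212 @ $5 + 240 @ $6 + 211 @ $8 = $4,188
Ending inventory: 120 @ $8 + 187 @ $8 + 373 @ $11 = $6,559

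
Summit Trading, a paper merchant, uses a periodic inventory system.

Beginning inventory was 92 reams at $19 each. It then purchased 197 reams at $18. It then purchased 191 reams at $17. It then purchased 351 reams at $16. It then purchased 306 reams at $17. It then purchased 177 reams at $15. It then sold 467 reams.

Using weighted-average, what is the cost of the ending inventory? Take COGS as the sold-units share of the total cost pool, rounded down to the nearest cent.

Ending inventory = $14,190.16

Sale 1, sell 467: 467/1314 × $22,014.00 → $7,823.84
Ending inventory (cost pool remaining) = $14,190.16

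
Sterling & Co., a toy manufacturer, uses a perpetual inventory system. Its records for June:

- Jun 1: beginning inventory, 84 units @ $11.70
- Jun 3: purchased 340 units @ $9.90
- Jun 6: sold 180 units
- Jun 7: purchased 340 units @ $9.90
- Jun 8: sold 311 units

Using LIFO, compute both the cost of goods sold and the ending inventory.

COGS = $4,860.90; ending inventory = $2,853.90

Jun 6, 180 sold [LIFO — newest first]: 180 @ $9.90 = $1,782.00
Jun 8, 311 sold [LIFO — newest first]: 311 @ $9.90 = $3,078.90
Total COGS = $1,782.00 + $3,078.90 = $4,860.90
Ending inventory: 84 @ $11.70 + 160 @ $9.90 + 29 @ $9.90 = $2,853.90
Check: goods available $7,714.80 = COGS $4,860.90 + ending $2,853.90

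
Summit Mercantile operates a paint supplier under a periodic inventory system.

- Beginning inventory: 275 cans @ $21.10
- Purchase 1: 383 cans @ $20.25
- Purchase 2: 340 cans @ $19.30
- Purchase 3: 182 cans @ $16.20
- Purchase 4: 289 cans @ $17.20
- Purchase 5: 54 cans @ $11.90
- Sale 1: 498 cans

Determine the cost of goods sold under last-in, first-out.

Sale 1 (498) [LIFO — newest first]: 54 @ $11.90 + 289 @ $17.20 + 155 @ $16.20 = $8,124.40
Ending inventory: 275 @ $21.10 + 383 @ $20.25 + 340 @ $19.30 + 27 @ $16.20 = $20,557.65

COGS = $8,124.40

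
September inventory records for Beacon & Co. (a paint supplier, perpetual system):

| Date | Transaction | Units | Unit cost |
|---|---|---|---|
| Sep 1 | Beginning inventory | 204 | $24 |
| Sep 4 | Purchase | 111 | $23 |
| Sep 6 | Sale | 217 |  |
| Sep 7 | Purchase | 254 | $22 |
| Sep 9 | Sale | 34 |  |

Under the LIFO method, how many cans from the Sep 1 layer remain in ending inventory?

Sep 6, 217 sold [LIFO — newest first]: 111 @ $23 + 106 @ $24 = $5,097
Sep 9, 34 sold [LIFO — newest first]: 34 @ $22 = $748
Total COGS = $5,097 + $748 = $5,845
Ending inventory: 98 @ $24 + 220 @ $22 = $7,192

98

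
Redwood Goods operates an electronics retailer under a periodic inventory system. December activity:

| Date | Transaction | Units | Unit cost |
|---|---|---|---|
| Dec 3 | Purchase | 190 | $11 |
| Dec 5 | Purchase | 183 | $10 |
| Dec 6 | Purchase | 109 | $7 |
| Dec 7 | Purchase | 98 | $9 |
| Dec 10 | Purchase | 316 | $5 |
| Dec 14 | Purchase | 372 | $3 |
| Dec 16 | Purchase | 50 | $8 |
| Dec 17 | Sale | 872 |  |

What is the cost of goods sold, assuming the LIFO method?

COGS = $4,230

Dec 17, 872 sold [LIFO — newest first]: 50 @ $8 + 372 @ $3 + 316 @ $5 + 98 @ $9 + 36 @ $7 = $4,230
Ending inventory: 190 @ $11 + 183 @ $10 + 73 @ $7 = $4,431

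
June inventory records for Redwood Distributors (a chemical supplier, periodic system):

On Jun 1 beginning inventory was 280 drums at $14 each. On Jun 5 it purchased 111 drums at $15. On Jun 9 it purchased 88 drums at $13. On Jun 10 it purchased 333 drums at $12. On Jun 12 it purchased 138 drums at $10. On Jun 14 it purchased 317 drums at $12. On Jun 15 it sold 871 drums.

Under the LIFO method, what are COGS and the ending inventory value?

COGS = $10,259; ending inventory = $5,650

Jun 15, 871 sold [LIFO — newest first]: 317 @ $12 + 138 @ $10 + 333 @ $12 + 83 @ $13 = $10,259
Ending inventory: 280 @ $14 + 111 @ $15 + 5 @ $13 = $5,650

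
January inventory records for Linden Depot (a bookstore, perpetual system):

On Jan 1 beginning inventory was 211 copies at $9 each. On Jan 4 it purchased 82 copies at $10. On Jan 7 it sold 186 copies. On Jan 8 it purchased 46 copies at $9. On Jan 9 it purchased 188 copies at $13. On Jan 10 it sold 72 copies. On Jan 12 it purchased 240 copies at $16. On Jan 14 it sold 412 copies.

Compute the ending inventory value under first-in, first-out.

Ending inventory = $1,552

Jan 7, 186 sold [FIFO — oldest first]: 186 @ $9 = $1,674
Jan 10, 72 sold [FIFO — oldest first]: 25 @ $9 + 47 @ $10 = $695
Jan 14, 412 sold [FIFO — oldest first]: 35 @ $10 + 46 @ $9 + 188 @ $13 + 143 @ $16 = $5,496
Total COGS = $1,674 + $695 + $5,496 = $7,865
Ending inventory: 97 @ $16 = $1,552
Check: goods available $9,417 = COGS $7,865 + ending $1,552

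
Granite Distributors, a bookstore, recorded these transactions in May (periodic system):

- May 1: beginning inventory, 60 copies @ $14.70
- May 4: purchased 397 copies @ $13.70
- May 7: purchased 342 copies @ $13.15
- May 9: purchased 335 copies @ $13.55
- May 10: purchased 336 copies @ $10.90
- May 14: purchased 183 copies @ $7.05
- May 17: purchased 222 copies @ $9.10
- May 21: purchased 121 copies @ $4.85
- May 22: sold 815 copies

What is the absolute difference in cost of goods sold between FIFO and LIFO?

FIFO COGS: 60 @ $14.70 + 397 @ $13.70 + 342 @ $13.15 + 16 @ $13.55 = $11,035.00
LIFO COGS: 121 @ $4.85 + 222 @ $9.10 + 183 @ $7.05 + 289 @ $10.90 = $7,047.30
Difference = |$11,035.00 − $7,047.30| = $3,987.70

$3,987.70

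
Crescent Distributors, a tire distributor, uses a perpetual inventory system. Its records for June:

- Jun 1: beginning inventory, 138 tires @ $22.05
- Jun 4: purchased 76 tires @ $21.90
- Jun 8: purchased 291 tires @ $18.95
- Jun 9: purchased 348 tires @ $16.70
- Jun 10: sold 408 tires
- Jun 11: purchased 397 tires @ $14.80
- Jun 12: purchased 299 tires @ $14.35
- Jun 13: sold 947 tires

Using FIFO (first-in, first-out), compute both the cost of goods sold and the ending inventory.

COGS = $23,415.70; ending inventory = $2,783.90

Jun 10, 408 sold [FIFO — oldest first]: 138 @ $22.05 + 76 @ $21.90 + 194 @ $18.95 = $8,383.60
Jun 13, 947 sold [FIFO — oldest first]: 97 @ $18.95 + 348 @ $16.70 + 397 @ $14.80 + 105 @ $14.35 = $15,032.10
Total COGS = $8,383.60 + $15,032.10 = $23,415.70
Ending inventory: 194 @ $14.35 = $2,783.90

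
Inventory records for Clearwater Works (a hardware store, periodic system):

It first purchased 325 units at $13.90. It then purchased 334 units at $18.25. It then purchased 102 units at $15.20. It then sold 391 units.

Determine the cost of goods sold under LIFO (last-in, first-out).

Sale 1 (391) [LIFO — newest first]: 102 @ $15.20 + 289 @ $18.25 = $6,824.65
Ending inventory: 325 @ $13.90 + 45 @ $18.25 = $5,338.75

COGS = $6,824.65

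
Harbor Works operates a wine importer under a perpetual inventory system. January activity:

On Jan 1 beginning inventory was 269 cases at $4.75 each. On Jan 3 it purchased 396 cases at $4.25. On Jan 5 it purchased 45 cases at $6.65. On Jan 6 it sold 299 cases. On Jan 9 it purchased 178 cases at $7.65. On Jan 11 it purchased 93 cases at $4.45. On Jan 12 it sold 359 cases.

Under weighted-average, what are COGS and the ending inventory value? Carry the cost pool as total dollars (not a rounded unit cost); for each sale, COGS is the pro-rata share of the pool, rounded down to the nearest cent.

After Jan 1: 269 on hand, pool $1,277.75 (≈ $4.7500 each)
After Jan 3: 665 on hand, pool $2,960.75 (≈ $4.4523 each)
After Jan 5: 710 on hand, pool $3,260.00 (≈ $4.5915 each)
Jan 6, sell 299: 299/710 × $3,260.00 → $1,372.87
After Jan 9: 589 on hand, pool $3,248.83 (≈ $5.5158 each)
After Jan 11: 682 on hand, pool $3,662.68 (≈ $5.3705 each)
Jan 12, sell 359: 359/682 × $3,662.68 → $1,928.00
Total COGS = $1,372.87 + $1,928.00 = $3,300.87
Ending inventory (cost pool remaining) = $1,734.68

COGS = $3,300.87; ending inventory = $1,734.68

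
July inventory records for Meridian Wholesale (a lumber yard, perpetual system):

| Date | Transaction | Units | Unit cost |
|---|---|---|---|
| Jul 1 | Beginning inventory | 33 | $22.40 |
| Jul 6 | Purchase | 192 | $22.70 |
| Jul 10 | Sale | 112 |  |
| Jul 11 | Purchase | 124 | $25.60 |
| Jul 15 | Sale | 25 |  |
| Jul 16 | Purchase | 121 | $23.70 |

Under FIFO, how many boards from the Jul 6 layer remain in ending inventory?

88

Jul 10, 112 sold [FIFO — oldest first]: 33 @ $22.40 + 79 @ $22.70 = $2,532.50
Jul 15, 25 sold [FIFO — oldest first]: 25 @ $22.70 = $567.50
Total COGS = $2,532.50 + $567.50 = $3,100.00
Ending inventory: 88 @ $22.70 + 124 @ $25.60 + 121 @ $23.70 = $8,039.70
Check: goods available $11,139.70 = COGS $3,100.00 + ending $8,039.70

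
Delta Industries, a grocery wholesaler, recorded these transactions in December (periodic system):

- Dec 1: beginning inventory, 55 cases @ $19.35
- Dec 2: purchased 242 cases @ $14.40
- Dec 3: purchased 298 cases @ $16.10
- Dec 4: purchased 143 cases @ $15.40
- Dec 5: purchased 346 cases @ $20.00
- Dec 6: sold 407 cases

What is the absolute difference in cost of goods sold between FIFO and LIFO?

FIFO COGS: 55 @ $19.35 + 242 @ $14.40 + 110 @ $16.10 = $6,320.05
LIFO COGS: 346 @ $20.00 + 61 @ $15.40 = $7,859.40
Difference = |$6,320.05 − $7,859.40| = $1,539.35

$1,539.35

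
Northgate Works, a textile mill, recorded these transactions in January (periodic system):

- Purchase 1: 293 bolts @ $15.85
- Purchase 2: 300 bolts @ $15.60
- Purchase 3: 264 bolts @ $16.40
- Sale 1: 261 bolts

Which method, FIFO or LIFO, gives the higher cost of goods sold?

FIFO COGS: 261 @ $15.85 = $4,136.85
LIFO COGS: 261 @ $16.40 = $4,280.40

LIFO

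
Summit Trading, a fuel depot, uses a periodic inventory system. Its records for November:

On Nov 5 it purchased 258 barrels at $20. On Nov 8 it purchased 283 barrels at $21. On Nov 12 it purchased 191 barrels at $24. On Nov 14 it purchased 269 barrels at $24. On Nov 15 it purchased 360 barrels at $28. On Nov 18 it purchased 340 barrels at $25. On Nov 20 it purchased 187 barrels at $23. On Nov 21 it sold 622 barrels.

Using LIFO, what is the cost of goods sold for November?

Nov 21, 622 sold [LIFO — newest first]: 187 @ $23 + 340 @ $25 + 95 @ $28 = $15,461
Ending inventory: 258 @ $20 + 283 @ $21 + 191 @ $24 + 269 @ $24 + 265 @ $28 = $29,563

COGS = $15,461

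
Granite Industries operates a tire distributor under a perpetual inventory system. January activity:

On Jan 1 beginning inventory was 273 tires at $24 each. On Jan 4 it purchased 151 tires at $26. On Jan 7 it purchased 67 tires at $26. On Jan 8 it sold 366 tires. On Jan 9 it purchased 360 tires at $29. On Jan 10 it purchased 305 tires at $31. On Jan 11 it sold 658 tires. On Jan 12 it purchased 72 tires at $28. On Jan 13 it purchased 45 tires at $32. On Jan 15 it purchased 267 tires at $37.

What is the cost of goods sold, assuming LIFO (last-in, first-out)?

COGS = $28,912

Jan 8, 366 sold [LIFO — newest first]: 67 @ $26 + 151 @ $26 + 148 @ $24 = $9,220
Jan 11, 658 sold [LIFO — newest first]: 305 @ $31 + 353 @ $29 = $19,692
Total COGS = $9,220 + $19,692 = $28,912
Ending inventory: 125 @ $24 + 7 @ $29 + 72 @ $28 + 45 @ $32 + 267 @ $37 = $16,538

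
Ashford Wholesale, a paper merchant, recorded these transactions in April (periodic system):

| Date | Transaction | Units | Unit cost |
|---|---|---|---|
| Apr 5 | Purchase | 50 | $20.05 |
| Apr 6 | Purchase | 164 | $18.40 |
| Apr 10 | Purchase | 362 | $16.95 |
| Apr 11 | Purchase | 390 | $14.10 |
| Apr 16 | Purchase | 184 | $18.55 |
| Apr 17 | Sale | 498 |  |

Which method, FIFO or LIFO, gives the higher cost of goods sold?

FIFO

FIFO COGS: 50 @ $20.05 + 164 @ $18.40 + 284 @ $16.95 = $8,833.90
LIFO COGS: 184 @ $18.55 + 314 @ $14.10 = $7,840.60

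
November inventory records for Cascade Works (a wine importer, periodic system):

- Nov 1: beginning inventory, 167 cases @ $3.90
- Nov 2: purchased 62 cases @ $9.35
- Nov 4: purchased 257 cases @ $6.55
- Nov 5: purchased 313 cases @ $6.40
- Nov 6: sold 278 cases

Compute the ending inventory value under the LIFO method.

Ending inventory = $3,138.35

Nov 6, 278 sold [LIFO — newest first]: 278 @ $6.40 = $1,779.20
Ending inventory: 167 @ $3.90 + 62 @ $9.35 + 257 @ $6.55 + 35 @ $6.40 = $3,138.35
Check: goods available $4,917.55 = COGS $1,779.20 + ending $3,138.35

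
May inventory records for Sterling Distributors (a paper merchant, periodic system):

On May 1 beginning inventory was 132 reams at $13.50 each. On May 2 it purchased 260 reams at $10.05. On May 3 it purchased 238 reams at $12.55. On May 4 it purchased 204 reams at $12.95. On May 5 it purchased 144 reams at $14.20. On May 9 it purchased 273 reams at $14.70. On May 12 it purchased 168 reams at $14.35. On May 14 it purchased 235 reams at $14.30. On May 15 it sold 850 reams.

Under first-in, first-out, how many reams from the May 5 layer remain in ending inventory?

May 15, 850 sold [FIFO — oldest first]: 132 @ $13.50 + 260 @ $10.05 + 238 @ $12.55 + 204 @ $12.95 + 16 @ $14.20 = $10,250.90
Ending inventory: 128 @ $14.20 + 273 @ $14.70 + 168 @ $14.35 + 235 @ $14.30 = $11,602.00
Check: goods available $21,852.90 = COGS $10,250.90 + ending $11,602.00

128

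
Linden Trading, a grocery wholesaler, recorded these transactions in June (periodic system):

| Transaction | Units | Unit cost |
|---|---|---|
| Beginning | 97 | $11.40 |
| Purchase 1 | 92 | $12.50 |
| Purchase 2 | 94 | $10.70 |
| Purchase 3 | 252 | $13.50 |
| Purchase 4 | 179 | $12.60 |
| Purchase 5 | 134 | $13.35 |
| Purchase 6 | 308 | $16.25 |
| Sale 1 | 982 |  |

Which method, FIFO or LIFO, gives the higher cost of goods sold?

LIFO

FIFO COGS: 97 @ $11.40 + 92 @ $12.50 + 94 @ $10.70 + 252 @ $13.50 + 179 @ $12.60 + 134 @ $13.35 + 134 @ $16.25 = $12,885.40
LIFO COGS: 308 @ $16.25 + 134 @ $13.35 + 179 @ $12.60 + 252 @ $13.50 + 94 @ $10.70 + 15 @ $12.50 = $13,644.60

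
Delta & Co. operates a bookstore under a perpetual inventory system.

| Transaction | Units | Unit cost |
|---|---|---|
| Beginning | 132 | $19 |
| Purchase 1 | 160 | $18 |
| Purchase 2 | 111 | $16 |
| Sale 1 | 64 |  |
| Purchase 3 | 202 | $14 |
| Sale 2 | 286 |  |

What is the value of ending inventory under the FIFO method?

Ending inventory = $3,676

Sale 1 (64) [FIFO — oldest first]: 64 @ $19 = $1,216
Sale 2 (286) [FIFO — oldest first]: 68 @ $19 + 160 @ $18 + 58 @ $16 = $5,100
Total COGS = $1,216 + $5,100 = $6,316
Ending inventory: 53 @ $16 + 202 @ $14 = $3,676
Check: goods available $9,992 = COGS $6,316 + ending $3,676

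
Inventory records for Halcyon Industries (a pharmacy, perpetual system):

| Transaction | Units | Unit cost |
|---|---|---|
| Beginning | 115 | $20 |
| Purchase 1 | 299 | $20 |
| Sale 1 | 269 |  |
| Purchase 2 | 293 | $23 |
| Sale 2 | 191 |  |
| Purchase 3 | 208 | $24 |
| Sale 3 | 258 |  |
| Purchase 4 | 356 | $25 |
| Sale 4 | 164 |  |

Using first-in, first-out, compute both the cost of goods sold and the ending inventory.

COGS = $19,219; ending inventory = $9,692

Sale 1 (269) [FIFO — oldest first]: 115 @ $20 + 154 @ $20 = $5,380
Sale 2 (191) [FIFO — oldest first]: 145 @ $20 + 46 @ $23 = $3,958
Sale 3 (258) [FIFO — oldest first]: 247 @ $23 + 11 @ $24 = $5,945
Sale 4 (164) [FIFO — oldest first]: 164 @ $24 = $3,936
Total COGS = $5,380 + $3,958 + $5,945 + $3,936 = $19,219
Ending inventory: 33 @ $24 + 356 @ $25 = $9,692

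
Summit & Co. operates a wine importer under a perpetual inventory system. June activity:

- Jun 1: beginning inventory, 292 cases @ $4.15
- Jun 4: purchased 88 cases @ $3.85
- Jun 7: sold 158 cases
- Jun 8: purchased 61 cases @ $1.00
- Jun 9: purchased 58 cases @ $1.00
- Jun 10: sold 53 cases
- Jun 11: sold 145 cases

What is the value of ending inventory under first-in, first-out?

Ending inventory = $211.40

Jun 7, 158 sold [FIFO — oldest first]: 158 @ $4.15 = $655.70
Jun 10, 53 sold [FIFO — oldest first]: 53 @ $4.15 = $219.95
Jun 11, 145 sold [FIFO — oldest first]: 81 @ $4.15 + 64 @ $3.85 = $582.55
Total COGS = $655.70 + $219.95 + $582.55 = $1,458.20
Ending inventory: 24 @ $3.85 + 61 @ $1.00 + 58 @ $1.00 = $211.40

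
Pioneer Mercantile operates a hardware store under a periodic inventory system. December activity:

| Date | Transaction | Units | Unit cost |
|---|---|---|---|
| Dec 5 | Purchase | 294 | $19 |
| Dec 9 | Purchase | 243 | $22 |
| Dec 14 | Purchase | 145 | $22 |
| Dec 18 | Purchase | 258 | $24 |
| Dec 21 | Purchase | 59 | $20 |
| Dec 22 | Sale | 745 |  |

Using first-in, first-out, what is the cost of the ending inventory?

Dec 22, 745 sold [FIFO — oldest first]: 294 @ $19 + 243 @ $22 + 145 @ $22 + 63 @ $24 = $15,634
Ending inventory: 195 @ $24 + 59 @ $20 = $5,860
Check: goods available $21,494 = COGS $15,634 + ending $5,860

Ending inventory = $5,860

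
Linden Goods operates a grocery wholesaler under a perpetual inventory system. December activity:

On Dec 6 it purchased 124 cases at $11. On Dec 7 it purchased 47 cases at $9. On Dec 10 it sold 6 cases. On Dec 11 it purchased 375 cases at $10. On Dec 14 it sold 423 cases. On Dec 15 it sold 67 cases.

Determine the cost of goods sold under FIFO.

COGS = $5,037

Dec 10, 6 sold [FIFO — oldest first]: 6 @ $11 = $66
Dec 14, 423 sold [FIFO — oldest first]: 118 @ $11 + 47 @ $9 + 258 @ $10 = $4,301
Dec 15, 67 sold [FIFO — oldest first]: 67 @ $10 = $670
Total COGS = $66 + $4,301 + $670 = $5,037
Ending inventory: 50 @ $10 = $500
Check: goods available $5,537 = COGS $5,037 + ending $500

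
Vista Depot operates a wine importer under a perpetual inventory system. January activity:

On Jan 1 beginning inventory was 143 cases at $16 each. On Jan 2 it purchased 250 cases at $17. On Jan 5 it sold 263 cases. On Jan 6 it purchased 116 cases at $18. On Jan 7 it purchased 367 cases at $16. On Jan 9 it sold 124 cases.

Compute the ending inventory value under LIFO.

Ending inventory = $8,056

Jan 5, 263 sold [LIFO — newest first]: 250 @ $17 + 13 @ $16 = $4,458
Jan 9, 124 sold [LIFO — newest first]: 124 @ $16 = $1,984
Total COGS = $4,458 + $1,984 = $6,442
Ending inventory: 130 @ $16 + 116 @ $18 + 243 @ $16 = $8,056
Check: goods available $14,498 = COGS $6,442 + ending $8,056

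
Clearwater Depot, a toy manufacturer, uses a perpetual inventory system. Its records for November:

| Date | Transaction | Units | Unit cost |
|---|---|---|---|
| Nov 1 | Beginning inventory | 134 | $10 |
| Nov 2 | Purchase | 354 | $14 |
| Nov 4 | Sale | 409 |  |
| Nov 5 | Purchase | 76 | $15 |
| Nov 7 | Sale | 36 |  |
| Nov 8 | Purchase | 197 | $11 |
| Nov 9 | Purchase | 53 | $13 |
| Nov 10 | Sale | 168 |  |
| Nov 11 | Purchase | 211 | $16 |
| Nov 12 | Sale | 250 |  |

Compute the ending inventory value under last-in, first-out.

Ending inventory = $1,863

Nov 4, 409 sold [LIFO — newest first]: 354 @ $14 + 55 @ $10 = $5,506
Nov 7, 36 sold [LIFO — newest first]: 36 @ $15 = $540
Nov 10, 168 sold [LIFO — newest first]: 53 @ $13 + 115 @ $11 = $1,954
Nov 12, 250 sold [LIFO — newest first]: 211 @ $16 + 39 @ $11 = $3,805
Total COGS = $5,506 + $540 + $1,954 + $3,805 = $11,805
Ending inventory: 79 @ $10 + 40 @ $15 + 43 @ $11 = $1,863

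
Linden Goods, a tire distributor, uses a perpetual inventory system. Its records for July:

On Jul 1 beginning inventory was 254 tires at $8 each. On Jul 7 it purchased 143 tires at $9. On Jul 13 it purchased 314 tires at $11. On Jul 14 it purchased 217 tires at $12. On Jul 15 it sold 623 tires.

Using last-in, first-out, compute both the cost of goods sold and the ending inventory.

COGS = $6,886; ending inventory = $2,491

Jul 15, 623 sold [LIFO — newest first]: 217 @ $12 + 314 @ $11 + 92 @ $9 = $6,886
Ending inventory: 254 @ $8 + 51 @ $9 = $2,491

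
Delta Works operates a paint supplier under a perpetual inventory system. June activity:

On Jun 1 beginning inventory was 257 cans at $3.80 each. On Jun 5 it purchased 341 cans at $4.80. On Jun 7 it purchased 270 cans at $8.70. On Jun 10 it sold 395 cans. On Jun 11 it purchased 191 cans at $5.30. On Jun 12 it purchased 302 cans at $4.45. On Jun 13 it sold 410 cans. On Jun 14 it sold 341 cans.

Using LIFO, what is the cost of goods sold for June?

Jun 10, 395 sold [LIFO — newest first]: 270 @ $8.70 + 125 @ $4.80 = $2,949.00
Jun 13, 410 sold [LIFO — newest first]: 302 @ $4.45 + 108 @ $5.30 = $1,916.30
Jun 14, 341 sold [LIFO — newest first]: 83 @ $5.30 + 216 @ $4.80 + 42 @ $3.80 = $1,636.30
Total COGS = $2,949.00 + $1,916.30 + $1,636.30 = $6,501.60
Ending inventory: 215 @ $3.80 = $817.00

COGS = $6,501.60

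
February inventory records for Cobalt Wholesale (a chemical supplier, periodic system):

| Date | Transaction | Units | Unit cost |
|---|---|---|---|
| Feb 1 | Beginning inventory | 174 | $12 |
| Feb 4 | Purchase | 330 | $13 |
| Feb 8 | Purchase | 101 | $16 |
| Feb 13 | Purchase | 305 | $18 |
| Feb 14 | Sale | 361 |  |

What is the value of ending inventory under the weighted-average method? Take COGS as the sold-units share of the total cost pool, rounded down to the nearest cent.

Ending inventory = $8,134.86

Feb 14, sell 361: 361/910 × $13,484.00 → $5,349.14
Ending inventory (cost pool remaining) = $8,134.86
Check: goods available $13,484.00 = COGS $5,349.14 + ending $8,134.86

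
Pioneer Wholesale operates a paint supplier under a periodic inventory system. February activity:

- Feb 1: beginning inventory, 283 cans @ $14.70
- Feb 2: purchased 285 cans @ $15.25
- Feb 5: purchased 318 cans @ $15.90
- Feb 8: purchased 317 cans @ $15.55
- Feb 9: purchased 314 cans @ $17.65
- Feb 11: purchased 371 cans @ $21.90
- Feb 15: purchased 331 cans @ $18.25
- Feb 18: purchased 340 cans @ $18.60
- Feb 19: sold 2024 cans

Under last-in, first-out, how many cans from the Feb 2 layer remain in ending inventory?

Feb 19, 2024 sold [LIFO — newest first]: 340 @ $18.60 + 331 @ $18.25 + 371 @ $21.90 + 314 @ $17.65 + 317 @ $15.55 + 318 @ $15.90 + 33 @ $15.25 = $36,520.55
Ending inventory: 283 @ $14.70 + 252 @ $15.25 = $8,003.10

252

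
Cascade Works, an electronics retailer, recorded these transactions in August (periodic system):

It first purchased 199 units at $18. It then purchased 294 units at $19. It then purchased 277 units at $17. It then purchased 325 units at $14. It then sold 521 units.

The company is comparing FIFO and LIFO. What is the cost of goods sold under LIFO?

FIFO COGS: 199 @ $18 + 294 @ $19 + 28 @ $17 = $9,644
LIFO COGS: 325 @ $14 + 196 @ $17 = $7,882

COGS = $7,882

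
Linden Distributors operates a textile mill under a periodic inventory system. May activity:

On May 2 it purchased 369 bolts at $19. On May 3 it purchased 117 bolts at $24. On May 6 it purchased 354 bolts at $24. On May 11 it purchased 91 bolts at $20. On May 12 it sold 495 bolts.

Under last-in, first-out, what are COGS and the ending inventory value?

May 12, 495 sold [LIFO — newest first]: 91 @ $20 + 354 @ $24 + 50 @ $24 = $11,516
Ending inventory: 369 @ $19 + 67 @ $24 = $8,619

COGS = $11,516; ending inventory = $8,619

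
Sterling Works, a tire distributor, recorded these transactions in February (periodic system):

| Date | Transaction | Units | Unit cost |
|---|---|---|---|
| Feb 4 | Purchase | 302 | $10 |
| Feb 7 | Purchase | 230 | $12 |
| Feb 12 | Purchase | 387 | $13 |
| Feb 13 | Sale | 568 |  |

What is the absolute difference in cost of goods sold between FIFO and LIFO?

FIFO COGS: 302 @ $10 + 230 @ $12 + 36 @ $13 = $6,248
LIFO COGS: 387 @ $13 + 181 @ $12 = $7,203
Difference = |$6,248 − $7,203| = $955

$955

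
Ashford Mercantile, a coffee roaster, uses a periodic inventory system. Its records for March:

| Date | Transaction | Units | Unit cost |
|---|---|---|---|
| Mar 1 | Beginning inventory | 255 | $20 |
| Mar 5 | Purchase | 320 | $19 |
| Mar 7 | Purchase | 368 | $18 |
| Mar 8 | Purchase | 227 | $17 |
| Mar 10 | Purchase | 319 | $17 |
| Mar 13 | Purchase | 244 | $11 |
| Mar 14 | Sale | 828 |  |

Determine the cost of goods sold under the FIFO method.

COGS = $15,734

Mar 14, 828 sold [FIFO — oldest first]: 255 @ $20 + 320 @ $19 + 253 @ $18 = $15,734
Ending inventory: 115 @ $18 + 227 @ $17 + 319 @ $17 + 244 @ $11 = $14,036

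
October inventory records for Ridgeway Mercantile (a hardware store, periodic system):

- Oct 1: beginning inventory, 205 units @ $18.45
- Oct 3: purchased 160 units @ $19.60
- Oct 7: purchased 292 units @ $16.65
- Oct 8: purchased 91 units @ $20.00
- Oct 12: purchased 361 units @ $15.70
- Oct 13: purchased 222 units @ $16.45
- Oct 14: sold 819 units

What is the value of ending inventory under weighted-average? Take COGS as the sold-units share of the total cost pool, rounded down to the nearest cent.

Oct 14, sell 819: 819/1331 × $22,919.65 → $14,103.07
Ending inventory (cost pool remaining) = $8,816.58
Check: goods available $22,919.65 = COGS $14,103.07 + ending $8,816.58

Ending inventory = $8,816.58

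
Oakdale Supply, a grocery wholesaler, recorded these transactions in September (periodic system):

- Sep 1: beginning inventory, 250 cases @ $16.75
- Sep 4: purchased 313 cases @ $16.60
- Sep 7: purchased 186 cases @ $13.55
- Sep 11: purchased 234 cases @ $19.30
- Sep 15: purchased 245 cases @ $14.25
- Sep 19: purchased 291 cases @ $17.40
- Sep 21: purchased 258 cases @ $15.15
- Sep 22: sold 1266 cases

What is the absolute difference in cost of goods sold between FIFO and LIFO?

FIFO COGS: 250 @ $16.75 + 313 @ $16.60 + 186 @ $13.55 + 234 @ $19.30 + 245 @ $14.25 + 38 @ $17.40 = $20,572.25
LIFO COGS: 258 @ $15.15 + 291 @ $17.40 + 245 @ $14.25 + 234 @ $19.30 + 186 @ $13.55 + 52 @ $16.60 = $20,363.05
Difference = |$20,572.25 − $20,363.05| = $209.20

$209.20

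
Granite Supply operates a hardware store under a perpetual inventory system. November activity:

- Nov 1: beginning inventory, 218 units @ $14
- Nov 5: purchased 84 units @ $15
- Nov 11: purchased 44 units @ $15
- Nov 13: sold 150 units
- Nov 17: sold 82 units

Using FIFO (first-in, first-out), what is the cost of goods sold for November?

Nov 13, 150 sold [FIFO — oldest first]: 150 @ $14 = $2,100
Nov 17, 82 sold [FIFO — oldest first]: 68 @ $14 + 14 @ $15 = $1,162
Total COGS = $2,100 + $1,162 = $3,262
Ending inventory: 70 @ $15 + 44 @ $15 = $1,710

COGS = $3,262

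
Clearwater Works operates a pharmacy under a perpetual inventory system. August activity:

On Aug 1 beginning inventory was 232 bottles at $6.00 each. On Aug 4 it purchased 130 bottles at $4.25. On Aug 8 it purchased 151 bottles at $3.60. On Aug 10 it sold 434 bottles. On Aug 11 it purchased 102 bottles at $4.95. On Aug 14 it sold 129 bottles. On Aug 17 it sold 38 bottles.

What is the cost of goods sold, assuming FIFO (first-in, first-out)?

Aug 10, 434 sold [FIFO — oldest first]: 232 @ $6.00 + 130 @ $4.25 + 72 @ $3.60 = $2,203.70
Aug 14, 129 sold [FIFO — oldest first]: 79 @ $3.60 + 50 @ $4.95 = $531.90
Aug 17, 38 sold [FIFO — oldest first]: 38 @ $4.95 = $188.10
Total COGS = $2,203.70 + $531.90 + $188.10 = $2,923.70
Ending inventory: 14 @ $4.95 = $69.30

COGS = $2,923.70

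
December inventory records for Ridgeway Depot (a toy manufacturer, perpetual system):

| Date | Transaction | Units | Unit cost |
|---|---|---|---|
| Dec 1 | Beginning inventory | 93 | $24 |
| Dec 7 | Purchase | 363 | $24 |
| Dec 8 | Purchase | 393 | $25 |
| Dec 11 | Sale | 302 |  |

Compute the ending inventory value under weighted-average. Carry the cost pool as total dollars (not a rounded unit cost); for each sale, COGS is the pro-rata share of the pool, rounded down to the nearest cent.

After Dec 1: 93 on hand, pool $2,232.00 (≈ $24.0000 each)
After Dec 7: 456 on hand, pool $10,944.00 (≈ $24.0000 each)
After Dec 8: 849 on hand, pool $20,769.00 (≈ $24.4629 each)
Dec 11, sell 302: 302/849 × $20,769.00 → $7,387.79
Ending inventory (cost pool remaining) = $13,381.21

Ending inventory = $13,381.21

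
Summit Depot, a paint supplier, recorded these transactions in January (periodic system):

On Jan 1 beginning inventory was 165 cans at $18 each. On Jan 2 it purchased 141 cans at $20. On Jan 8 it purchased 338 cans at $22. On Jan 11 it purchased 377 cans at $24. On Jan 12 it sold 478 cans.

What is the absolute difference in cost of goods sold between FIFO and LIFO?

$1,696

FIFO COGS: 165 @ $18 + 141 @ $20 + 172 @ $22 = $9,574
LIFO COGS: 377 @ $24 + 101 @ $22 = $11,270
Difference = |$9,574 − $11,270| = $1,696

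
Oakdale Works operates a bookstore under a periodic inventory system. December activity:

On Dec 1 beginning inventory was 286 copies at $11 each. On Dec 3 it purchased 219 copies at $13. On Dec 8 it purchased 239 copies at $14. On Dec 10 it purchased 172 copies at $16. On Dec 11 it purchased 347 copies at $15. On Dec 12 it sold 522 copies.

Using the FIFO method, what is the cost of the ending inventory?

Ending inventory = $11,065

Dec 12, 522 sold [FIFO — oldest first]: 286 @ $11 + 219 @ $13 + 17 @ $14 = $6,231
Ending inventory: 222 @ $14 + 172 @ $16 + 347 @ $15 = $11,065
Check: goods available $17,296 = COGS $6,231 + ending $11,065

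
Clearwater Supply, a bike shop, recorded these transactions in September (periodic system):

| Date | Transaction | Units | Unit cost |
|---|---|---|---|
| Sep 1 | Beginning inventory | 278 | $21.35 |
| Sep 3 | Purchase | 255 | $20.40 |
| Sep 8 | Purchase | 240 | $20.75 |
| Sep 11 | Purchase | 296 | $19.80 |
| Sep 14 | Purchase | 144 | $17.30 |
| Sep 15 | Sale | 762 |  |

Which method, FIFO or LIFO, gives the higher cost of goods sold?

FIFO COGS: 278 @ $21.35 + 255 @ $20.40 + 229 @ $20.75 = $15,889.05
LIFO COGS: 144 @ $17.30 + 296 @ $19.80 + 240 @ $20.75 + 82 @ $20.40 = $15,004.80

FIFO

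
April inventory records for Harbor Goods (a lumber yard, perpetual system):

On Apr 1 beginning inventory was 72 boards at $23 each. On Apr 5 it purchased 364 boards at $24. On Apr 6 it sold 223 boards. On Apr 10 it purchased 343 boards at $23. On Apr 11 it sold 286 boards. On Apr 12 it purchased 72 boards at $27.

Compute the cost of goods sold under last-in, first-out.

Apr 6, 223 sold [LIFO — newest first]: 223 @ $24 = $5,352
Apr 11, 286 sold [LIFO — newest first]: 286 @ $23 = $6,578
Total COGS = $5,352 + $6,578 = $11,930
Ending inventory: 72 @ $23 + 141 @ $24 + 57 @ $23 + 72 @ $27 = $8,295

COGS = $11,930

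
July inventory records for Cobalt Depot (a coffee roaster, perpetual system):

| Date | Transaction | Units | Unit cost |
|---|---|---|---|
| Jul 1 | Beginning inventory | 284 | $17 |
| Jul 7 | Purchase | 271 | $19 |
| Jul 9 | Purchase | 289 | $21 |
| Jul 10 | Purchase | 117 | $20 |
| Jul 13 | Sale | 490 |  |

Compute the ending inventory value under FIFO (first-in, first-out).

Jul 13, 490 sold [FIFO — oldest first]: 284 @ $17 + 206 @ $19 = $8,742
Ending inventory: 65 @ $19 + 289 @ $21 + 117 @ $20 = $9,644
Check: goods available $18,386 = COGS $8,742 + ending $9,644

Ending inventory = $9,644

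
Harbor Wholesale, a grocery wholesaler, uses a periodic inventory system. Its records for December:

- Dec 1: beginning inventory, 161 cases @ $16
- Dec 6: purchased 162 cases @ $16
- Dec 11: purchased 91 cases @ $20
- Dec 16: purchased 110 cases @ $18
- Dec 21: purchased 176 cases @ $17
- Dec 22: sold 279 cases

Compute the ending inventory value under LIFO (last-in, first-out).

Ending inventory = $7,114

Dec 22, 279 sold [LIFO — newest first]: 176 @ $17 + 103 @ $18 = $4,846
Ending inventory: 161 @ $16 + 162 @ $16 + 91 @ $20 + 7 @ $18 = $7,114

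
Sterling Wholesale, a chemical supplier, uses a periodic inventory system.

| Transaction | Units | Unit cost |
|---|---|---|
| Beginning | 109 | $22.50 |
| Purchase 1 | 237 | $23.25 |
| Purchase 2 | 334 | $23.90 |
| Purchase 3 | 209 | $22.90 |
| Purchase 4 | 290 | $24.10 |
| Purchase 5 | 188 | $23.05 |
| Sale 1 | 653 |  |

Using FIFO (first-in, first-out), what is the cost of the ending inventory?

Ending inventory = $16,753.80

Sale 1 (653) [FIFO — oldest first]: 109 @ $22.50 + 237 @ $23.25 + 307 @ $23.90 = $15,300.05
Ending inventory: 27 @ $23.90 + 209 @ $22.90 + 290 @ $24.10 + 188 @ $23.05 = $16,753.80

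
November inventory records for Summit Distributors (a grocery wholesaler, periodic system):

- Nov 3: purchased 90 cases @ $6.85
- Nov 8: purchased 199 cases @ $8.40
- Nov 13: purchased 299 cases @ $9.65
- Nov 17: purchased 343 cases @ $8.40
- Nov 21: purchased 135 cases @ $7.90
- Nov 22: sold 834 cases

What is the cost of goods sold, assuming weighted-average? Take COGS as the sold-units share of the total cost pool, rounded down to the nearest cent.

Nov 22, sell 834: 834/1066 × $9,121.15 → $7,136.05
Ending inventory (cost pool remaining) = $1,985.10
Check: goods available $9,121.15 = COGS $7,136.05 + ending $1,985.10

COGS = $7,136.05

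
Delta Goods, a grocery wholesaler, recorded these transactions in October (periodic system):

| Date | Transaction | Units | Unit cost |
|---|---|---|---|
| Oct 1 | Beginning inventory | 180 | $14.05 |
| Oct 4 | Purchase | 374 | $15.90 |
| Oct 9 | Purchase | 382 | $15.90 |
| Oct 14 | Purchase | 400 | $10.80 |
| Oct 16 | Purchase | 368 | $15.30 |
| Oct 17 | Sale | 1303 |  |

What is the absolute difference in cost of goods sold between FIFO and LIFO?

FIFO COGS: 180 @ $14.05 + 374 @ $15.90 + 382 @ $15.90 + 367 @ $10.80 = $18,513.00
LIFO COGS: 368 @ $15.30 + 400 @ $10.80 + 382 @ $15.90 + 153 @ $15.90 = $18,456.90
Difference = |$18,513.00 − $18,456.90| = $56.10

$56.10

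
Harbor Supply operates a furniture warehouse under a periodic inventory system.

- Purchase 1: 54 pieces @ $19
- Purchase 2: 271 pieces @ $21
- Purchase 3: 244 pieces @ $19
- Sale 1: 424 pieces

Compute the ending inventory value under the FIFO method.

Ending inventory = $2,755

Sale 1 (424) [FIFO — oldest first]: 54 @ $19 + 271 @ $21 + 99 @ $19 = $8,598
Ending inventory: 145 @ $19 = $2,755
Check: goods available $11,353 = COGS $8,598 + ending $2,755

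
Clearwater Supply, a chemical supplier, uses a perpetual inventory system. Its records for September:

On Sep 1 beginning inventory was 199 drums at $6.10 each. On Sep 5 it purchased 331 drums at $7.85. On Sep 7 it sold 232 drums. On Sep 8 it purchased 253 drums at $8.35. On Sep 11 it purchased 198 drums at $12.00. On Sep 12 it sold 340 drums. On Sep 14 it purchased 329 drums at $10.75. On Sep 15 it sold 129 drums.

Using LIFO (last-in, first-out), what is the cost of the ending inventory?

Sep 7, 232 sold [LIFO — newest first]: 232 @ $7.85 = $1,821.20
Sep 12, 340 sold [LIFO — newest first]: 198 @ $12.00 + 142 @ $8.35 = $3,561.70
Sep 15, 129 sold [LIFO — newest first]: 129 @ $10.75 = $1,386.75
Total COGS = $1,821.20 + $3,561.70 + $1,386.75 = $6,769.65
Ending inventory: 199 @ $6.10 + 99 @ $7.85 + 111 @ $8.35 + 200 @ $10.75 = $5,067.90

Ending inventory = $5,067.90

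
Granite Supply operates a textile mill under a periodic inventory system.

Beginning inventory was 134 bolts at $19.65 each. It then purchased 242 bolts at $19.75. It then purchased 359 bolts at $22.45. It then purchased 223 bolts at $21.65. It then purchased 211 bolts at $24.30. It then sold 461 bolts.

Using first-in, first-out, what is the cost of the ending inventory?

Sale 1 (461) [FIFO — oldest first]: 134 @ $19.65 + 242 @ $19.75 + 85 @ $22.45 = $9,320.85
Ending inventory: 274 @ $22.45 + 223 @ $21.65 + 211 @ $24.30 = $16,106.55
Check: goods available $25,427.40 = COGS $9,320.85 + ending $16,106.55

Ending inventory = $16,106.55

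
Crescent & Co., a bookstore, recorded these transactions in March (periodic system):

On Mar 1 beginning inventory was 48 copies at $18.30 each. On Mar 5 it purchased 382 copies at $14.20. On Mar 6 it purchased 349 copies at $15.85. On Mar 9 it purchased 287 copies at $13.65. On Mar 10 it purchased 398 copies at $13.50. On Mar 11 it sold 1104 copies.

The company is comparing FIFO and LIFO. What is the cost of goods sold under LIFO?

FIFO COGS: 48 @ $18.30 + 382 @ $14.20 + 349 @ $15.85 + 287 @ $13.65 + 38 @ $13.50 = $16,265.00
LIFO COGS: 398 @ $13.50 + 287 @ $13.65 + 349 @ $15.85 + 70 @ $14.20 = $15,816.20

COGS = $15,816.20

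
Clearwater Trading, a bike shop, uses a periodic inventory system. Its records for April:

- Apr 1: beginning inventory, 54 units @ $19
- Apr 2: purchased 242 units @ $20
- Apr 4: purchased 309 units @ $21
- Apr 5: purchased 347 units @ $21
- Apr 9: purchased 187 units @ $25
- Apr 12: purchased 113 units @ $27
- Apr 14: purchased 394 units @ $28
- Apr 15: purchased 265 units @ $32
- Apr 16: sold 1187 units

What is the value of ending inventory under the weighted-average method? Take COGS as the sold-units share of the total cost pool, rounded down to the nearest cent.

Ending inventory = $17,760.93

Apr 16, sell 1187: 1187/1911 × $46,880.00 → $29,119.07
Ending inventory (cost pool remaining) = $17,760.93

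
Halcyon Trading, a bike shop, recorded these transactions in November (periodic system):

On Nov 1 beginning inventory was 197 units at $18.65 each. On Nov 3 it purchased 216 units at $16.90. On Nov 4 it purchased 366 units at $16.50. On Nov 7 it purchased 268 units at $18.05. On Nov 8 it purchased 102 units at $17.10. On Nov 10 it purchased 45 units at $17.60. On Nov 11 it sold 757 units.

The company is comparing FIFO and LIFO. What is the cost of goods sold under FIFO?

FIFO COGS: 197 @ $18.65 + 216 @ $16.90 + 344 @ $16.50 = $13,000.45
LIFO COGS: 45 @ $17.60 + 102 @ $17.10 + 268 @ $18.05 + 342 @ $16.50 = $13,016.60

COGS = $13,000.45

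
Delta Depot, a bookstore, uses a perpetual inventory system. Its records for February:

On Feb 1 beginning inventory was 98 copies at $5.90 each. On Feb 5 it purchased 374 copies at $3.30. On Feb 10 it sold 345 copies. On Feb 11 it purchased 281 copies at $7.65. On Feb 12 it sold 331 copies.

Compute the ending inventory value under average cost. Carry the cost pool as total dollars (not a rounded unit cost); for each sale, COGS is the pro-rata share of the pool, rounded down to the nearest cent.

Ending inventory = $497.73

After Feb 1: 98 on hand, pool $578.20 (≈ $5.9000 each)
After Feb 5: 472 on hand, pool $1,812.40 (≈ $3.8398 each)
Feb 10, sell 345: 345/472 × $1,812.40 → $1,324.74
After Feb 11: 408 on hand, pool $2,637.31 (≈ $6.4640 each)
Feb 12, sell 331: 331/408 × $2,637.31 → $2,139.58
Total COGS = $1,324.74 + $2,139.58 = $3,464.32
Ending inventory (cost pool remaining) = $497.73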